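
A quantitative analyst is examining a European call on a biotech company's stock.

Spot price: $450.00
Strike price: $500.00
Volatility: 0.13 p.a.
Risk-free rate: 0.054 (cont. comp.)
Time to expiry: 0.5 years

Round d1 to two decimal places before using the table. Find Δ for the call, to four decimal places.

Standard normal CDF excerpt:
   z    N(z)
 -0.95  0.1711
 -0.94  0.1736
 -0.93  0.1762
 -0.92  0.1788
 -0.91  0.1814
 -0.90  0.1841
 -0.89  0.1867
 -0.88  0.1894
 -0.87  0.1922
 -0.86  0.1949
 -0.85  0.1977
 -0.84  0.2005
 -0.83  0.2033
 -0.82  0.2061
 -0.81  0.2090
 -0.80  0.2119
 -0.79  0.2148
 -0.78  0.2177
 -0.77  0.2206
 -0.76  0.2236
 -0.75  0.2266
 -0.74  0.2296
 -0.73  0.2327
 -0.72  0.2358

0.2090

σ√T = 0.13·√0.5 = 0.0919
ln(S/K) + (r + σ²/2)T = ln(450/500) + (0.054 + 0.13²/2)·0.5 = -0.1054 + 0.0312 = -0.0741
d₁ = -0.0741 / 0.0919 = -0.8065 ⇒ -0.81
N(d₁) = N(-0.81) = 0.2090
Δ_call = N(d₁) = 0.2090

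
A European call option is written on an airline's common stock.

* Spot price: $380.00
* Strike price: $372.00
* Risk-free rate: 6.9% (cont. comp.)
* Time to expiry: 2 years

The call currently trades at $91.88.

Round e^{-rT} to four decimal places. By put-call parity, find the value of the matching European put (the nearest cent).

$35.93

exp(−rT) = exp(−0.069·2) = 0.8711
Put-call parity: C − P = S − K·e^(−rT) = 380 − 372·0.8711 = 380 − 324.0492 = 55.9508
P = C − (C − P) = 91.88 − (55.9508) = 35.9292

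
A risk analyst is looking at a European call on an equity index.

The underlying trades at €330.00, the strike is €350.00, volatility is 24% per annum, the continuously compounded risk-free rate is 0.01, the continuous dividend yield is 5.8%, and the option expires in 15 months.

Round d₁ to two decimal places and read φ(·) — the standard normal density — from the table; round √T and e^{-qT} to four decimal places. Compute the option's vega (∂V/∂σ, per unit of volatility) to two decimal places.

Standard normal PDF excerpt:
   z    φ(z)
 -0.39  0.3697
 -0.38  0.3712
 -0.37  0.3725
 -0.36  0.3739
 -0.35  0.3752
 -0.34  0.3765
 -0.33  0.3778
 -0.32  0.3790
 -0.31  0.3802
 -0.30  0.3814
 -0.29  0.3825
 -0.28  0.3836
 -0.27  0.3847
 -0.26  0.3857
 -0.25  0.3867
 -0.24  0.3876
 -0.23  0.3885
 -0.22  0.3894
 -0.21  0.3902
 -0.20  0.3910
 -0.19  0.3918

σ√T = 0.24 × 1.1180 = 0.2683
d₁ = [ln(330/350) + (0.01 − 0.058 + ½·0.24²)·1.25] / (σ√T) = (-0.0588 − 0.0240) / 0.2683 = -0.3087 ⇒ -0.31
√T = √1.25 = 1.1180
φ(d₁) = φ(-0.31) = 0.3802
e^(−qT) = e^(−0.058·1.25) = 0.9301
vega = S·e^(−qT)·φ(d₁)·√T = 330·0.9301·0.3802·1.1180 = 130.4660
(Vega is the same for a European call and put with the same parameters.)

130.47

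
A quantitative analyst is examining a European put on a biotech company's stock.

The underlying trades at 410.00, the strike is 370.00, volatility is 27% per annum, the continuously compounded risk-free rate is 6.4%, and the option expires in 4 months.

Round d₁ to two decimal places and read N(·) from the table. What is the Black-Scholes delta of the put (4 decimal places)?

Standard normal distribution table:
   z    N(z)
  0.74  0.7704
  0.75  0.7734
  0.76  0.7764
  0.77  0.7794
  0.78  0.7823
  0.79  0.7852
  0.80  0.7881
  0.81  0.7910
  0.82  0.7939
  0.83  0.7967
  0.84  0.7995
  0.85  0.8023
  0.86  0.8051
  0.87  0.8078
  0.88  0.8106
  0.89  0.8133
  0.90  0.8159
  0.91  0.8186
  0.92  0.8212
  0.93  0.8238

-0.1922

σ√T = 0.27 × 0.5774 = 0.1559
d₁ = [ln(410/370) + (0.064 + 0.27²/2)·0.3333] / 0.1559 = [0.1027 + 0.0335] / 0.1559 = 0.8733 ≈ 0.87
N(d₁) = N(0.87) = 0.8078
Δ_put = N(d₁) − 1 = 0.8078 − 1 = -0.1922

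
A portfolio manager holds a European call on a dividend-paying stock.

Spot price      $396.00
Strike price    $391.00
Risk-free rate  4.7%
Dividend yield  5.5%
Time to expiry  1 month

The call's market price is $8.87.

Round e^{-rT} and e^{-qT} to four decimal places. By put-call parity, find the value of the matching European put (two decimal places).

e^(−qT) = e^(−0.055·0.08333) = 0.9954;  e^(−rT) = e^(−0.047·0.08333) = 0.9961
Put-call parity: C − P = S·e^(−qT) − K·e^(−rT) = 396·0.9954 − 391·0.9961 = 394.1784 − 389.4751 = 4.7033
P = C − (C − P) = 8.87 − (4.7033) = 4.1667

$4.17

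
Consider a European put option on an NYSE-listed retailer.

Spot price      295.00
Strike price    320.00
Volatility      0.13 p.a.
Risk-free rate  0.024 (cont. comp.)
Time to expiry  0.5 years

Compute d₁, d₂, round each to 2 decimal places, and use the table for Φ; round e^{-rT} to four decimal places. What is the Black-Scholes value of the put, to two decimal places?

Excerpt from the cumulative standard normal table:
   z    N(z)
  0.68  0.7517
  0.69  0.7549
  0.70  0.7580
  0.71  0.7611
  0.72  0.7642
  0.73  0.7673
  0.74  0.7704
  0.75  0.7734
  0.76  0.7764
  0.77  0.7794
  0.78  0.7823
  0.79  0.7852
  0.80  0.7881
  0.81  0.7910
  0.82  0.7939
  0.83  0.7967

24.67

σ√T = 0.13 × 0.7071 = 0.0919
d₁ = [ln(295/320) + (0.024 + 0.13²/2)·0.5] / 0.0919 = [-0.0813 + 0.0162] / 0.0919 = -0.7084 ⇒ -0.71
d₂ = d₁ − σ√T = -0.7084 − 0.0919 = -0.8003 ⇒ -0.80
exp(−rT) = exp(−0.024·0.5) = 0.9881
P = 320·0.9881·N(0.80) − 295·N(0.71) = 320·0.9881·0.7881 − 295·0.7611 = 249.1909 − 224.5245 = 24.6664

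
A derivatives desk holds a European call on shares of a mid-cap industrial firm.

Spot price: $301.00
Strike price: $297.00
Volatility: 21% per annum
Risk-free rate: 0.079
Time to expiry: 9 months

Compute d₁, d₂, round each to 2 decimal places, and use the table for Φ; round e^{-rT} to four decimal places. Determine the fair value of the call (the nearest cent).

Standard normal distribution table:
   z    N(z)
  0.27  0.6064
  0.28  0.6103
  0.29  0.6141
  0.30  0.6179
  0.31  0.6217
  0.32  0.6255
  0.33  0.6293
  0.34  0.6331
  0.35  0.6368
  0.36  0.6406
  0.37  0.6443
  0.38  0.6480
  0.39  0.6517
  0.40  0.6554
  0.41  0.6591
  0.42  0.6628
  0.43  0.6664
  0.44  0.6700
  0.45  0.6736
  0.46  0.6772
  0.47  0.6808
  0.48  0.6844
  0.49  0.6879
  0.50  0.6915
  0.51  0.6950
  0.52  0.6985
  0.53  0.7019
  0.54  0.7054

$33.03

T = 0.75;  σ√T = 0.1819
d₁ = [ln(301/297) + (0.079 + 0.21²/2)·0.75] / 0.1819 = [0.0134 + 0.0758] / 0.1819 = 0.4903 → 0.49
d₂ = d₁ − σ√T = 0.4903 − 0.1819 = 0.3084 → 0.31
e^(−rT) = e^(−0.079·0.75) = 0.9425
N(d₁) = N(0.49) = 0.6879;  N(d₂) = N(0.31) = 0.6217
C = 301·0.6879 − 297·0.9425·0.6217 = 207.0579 − 174.0278 = 33.0301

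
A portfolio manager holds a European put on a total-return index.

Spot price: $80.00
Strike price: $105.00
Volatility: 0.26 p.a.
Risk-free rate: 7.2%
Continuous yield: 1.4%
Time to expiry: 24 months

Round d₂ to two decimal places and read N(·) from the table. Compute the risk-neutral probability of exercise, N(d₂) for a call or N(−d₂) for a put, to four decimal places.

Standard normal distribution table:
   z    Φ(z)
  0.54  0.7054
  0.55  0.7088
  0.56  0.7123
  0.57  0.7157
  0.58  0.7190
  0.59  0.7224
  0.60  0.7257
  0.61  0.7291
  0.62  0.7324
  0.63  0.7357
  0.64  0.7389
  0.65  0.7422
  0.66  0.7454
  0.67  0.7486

0.7291

σ√T = 0.26·√2 = 0.3677
d₁ = [ln(80/105) + (0.072 − 0.014 + ½·0.26²)·2] / (σ√T) = (-0.2719 + 0.1836) / 0.3677 = -0.2402 ⇒ -0.24
d₂ = -0.2402 − 0.3677 = -0.6079 ⇒ -0.61
Pr(exercise) under Q = N(−d₂) = N(0.61) = 0.7291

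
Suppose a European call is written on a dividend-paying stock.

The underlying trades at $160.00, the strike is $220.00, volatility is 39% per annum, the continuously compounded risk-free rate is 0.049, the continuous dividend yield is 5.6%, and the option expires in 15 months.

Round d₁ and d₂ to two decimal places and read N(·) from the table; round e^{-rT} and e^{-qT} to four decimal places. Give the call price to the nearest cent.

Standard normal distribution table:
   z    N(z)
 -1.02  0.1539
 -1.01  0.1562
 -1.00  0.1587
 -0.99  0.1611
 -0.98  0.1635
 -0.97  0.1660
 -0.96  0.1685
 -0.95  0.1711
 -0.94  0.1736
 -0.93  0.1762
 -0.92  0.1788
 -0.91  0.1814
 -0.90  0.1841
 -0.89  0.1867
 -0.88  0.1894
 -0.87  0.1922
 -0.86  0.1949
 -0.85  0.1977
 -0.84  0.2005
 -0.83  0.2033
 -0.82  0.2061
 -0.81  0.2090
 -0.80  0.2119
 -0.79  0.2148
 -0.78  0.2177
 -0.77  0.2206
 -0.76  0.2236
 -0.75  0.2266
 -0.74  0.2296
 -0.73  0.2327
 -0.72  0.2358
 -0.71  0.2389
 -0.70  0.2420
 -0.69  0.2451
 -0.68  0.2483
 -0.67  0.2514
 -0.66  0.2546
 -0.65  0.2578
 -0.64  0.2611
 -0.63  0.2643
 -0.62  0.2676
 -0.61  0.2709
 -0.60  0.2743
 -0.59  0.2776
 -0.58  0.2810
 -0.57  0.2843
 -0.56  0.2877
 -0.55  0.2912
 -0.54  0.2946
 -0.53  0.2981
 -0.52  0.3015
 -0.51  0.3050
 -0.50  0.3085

σ√T = 0.39 × 1.1180 = 0.4360
d₁ = [ln(160/220) + (0.049 − 0.056 + 0.39²/2)·1.25] / 0.4360 = [-0.3185 + 0.0863] / 0.4360 = -0.5324 ⇒ -0.53
d₂ = d₁ − σ√T = -0.5324 − 0.4360 = -0.9684 ⇒ -0.97
exp(−qT) = exp(−0.056·1.25) = 0.9324;  exp(−rT) = exp(−0.049·1.25) = 0.9406
N(d₁) = N(-0.53) = 0.2981;  N(d₂) = N(-0.97) = 0.1660
C = 160·0.9324·0.2981 − 220·0.9406·0.1660 = 44.4718 − 34.3507 = 10.1210

$10.12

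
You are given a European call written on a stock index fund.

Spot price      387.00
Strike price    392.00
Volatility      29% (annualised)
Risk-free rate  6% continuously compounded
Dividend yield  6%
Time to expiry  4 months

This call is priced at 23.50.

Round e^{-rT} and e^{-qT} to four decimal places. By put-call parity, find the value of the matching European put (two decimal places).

e^(−qT) = e^(−0.06·0.3333) = 0.9802;  e^(−rT) = e^(−0.06·0.3333) = 0.9802
Put-call parity: C − P = S·e^(−qT) − K·e^(−rT) = 387·0.9802 − 392·0.9802 = 379.3374 − 384.2384 = -4.9010
P = C − (C − P) = 23.50 − (-4.9010) = 28.4010

28.40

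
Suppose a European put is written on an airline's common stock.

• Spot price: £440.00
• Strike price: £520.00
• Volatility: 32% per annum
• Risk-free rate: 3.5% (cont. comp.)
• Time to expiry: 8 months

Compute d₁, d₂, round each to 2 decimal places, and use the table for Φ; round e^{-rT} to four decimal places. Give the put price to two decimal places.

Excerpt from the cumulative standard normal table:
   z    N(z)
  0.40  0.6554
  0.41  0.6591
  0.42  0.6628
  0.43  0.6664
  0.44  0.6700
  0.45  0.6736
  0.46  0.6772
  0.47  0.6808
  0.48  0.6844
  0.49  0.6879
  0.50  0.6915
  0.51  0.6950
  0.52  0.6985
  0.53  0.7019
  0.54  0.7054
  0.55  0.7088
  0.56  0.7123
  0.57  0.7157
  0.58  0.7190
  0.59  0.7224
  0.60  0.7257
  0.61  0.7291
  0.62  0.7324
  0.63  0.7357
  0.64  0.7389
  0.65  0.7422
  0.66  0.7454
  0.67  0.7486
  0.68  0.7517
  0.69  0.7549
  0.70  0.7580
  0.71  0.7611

σ√T = 0.32·√0.6667 = 0.2613
d₁ = [ln(440/520) + (0.035 + ½·0.32²)·0.6667] / (σ√T) = (-0.1671 + 0.0575) / 0.2613 = -0.4194 ⇒ -0.42
d₂ = -0.4194 − 0.2613 = -0.6807 ⇒ -0.68
e^(−rT) = e^(−0.035·0.6667) = 0.9769
N(−d₂) = N(0.68) = 0.7517;  N(−d₁) = N(0.42) = 0.6628
P = 520·0.9769·0.7517 − 440·0.6628 = 381.8546 − 291.6320 = 90.2226

£90.22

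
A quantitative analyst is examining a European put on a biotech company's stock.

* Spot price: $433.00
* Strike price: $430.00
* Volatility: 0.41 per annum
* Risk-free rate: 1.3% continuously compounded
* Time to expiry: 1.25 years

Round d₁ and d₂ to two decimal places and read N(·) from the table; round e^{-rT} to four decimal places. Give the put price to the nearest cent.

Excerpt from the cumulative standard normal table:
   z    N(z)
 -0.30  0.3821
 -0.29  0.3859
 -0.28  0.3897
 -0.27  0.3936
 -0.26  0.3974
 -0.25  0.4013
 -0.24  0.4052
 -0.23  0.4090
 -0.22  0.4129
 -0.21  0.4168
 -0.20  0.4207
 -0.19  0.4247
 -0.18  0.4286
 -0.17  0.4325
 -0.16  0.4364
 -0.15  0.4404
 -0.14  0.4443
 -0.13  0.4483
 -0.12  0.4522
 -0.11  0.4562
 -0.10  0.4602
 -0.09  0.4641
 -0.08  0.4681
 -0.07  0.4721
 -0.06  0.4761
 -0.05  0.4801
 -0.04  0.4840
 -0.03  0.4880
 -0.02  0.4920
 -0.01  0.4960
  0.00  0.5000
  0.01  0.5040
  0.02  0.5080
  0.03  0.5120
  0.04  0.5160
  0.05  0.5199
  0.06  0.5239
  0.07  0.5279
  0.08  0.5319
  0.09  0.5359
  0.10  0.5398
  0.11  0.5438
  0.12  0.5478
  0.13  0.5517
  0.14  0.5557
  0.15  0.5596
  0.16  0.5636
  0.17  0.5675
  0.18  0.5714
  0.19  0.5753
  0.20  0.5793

σ√T = 0.41 × 1.1180 = 0.4584
d₁ = [ln(433/430) + (0.013 + 0.41²/2)·1.25] / 0.4584 = [0.0070 + 0.1213] / 0.4584 = 0.2798 → 0.28
d₂ = d₁ − σ√T = 0.2798 − 0.4584 = -0.1786 → -0.18
e^(−rT) = e^(−0.013·1.25) = 0.9839
N(−d₂) = N(0.18) = 0.5714;  N(−d₁) = N(-0.28) = 0.3897
P = 430·0.9839·0.5714 − 433·0.3897 = 241.7462 − 168.7401 = 73.0061

$73.01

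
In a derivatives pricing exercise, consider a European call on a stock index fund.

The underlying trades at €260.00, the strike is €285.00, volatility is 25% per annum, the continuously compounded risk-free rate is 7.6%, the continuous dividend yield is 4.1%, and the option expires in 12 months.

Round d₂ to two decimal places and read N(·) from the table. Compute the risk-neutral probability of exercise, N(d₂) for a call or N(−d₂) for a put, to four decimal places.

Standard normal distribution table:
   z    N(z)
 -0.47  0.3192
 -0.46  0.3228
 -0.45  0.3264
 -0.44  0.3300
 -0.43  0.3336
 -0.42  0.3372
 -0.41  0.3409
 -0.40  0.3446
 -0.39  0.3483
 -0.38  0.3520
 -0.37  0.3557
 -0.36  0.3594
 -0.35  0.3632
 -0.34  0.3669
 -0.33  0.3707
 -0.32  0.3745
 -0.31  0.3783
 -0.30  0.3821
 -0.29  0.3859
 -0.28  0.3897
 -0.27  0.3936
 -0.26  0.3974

T = 1;  σ√T = 0.2500
d₁ = [ln(260/285) + (0.076 − 0.041 + 0.25²/2)·1] / 0.2500 = [-0.0918 + 0.0663] / 0.2500 = -0.1022 ⇒ -0.10
d₂ = d₁ − σ√T = -0.1022 − 0.2500 = -0.3522 ⇒ -0.35
Pr(exercise) under Q = N(d₂) = 0.3632

0.3632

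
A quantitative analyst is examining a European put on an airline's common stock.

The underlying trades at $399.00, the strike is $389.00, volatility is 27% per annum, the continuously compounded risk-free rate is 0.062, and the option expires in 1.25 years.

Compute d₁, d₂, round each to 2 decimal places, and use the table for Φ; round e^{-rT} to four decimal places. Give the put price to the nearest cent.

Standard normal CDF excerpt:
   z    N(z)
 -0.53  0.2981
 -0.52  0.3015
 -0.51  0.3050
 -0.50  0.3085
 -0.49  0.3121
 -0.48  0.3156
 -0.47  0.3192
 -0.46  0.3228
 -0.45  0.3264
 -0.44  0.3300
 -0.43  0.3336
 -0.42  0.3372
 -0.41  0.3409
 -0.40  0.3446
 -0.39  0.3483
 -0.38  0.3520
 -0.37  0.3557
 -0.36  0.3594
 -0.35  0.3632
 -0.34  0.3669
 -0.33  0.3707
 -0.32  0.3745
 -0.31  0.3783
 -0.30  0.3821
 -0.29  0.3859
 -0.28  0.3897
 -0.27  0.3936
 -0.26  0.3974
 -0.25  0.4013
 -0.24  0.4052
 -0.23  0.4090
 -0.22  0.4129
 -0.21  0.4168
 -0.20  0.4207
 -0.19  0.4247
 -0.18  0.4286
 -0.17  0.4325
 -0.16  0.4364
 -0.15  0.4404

$28.36

σ√T = 0.27·√1.25 = 0.3019
d₁ = [ln(399/389) + (0.062 + ½·0.27²)·1.25] / (σ√T) = (0.0254 + 0.1231) / 0.3019 = 0.4918 which rounds to 0.49
d₂ = 0.4918 − 0.3019 = 0.1899 which rounds to 0.19
exp(−rT) = exp(−0.062·1.25) = 0.9254
P = 389·0.9254·N(-0.19) − 399·N(-0.49) = 389·0.9254·0.4247 − 399·0.3121 = 152.8838 − 124.5279 = 28.3559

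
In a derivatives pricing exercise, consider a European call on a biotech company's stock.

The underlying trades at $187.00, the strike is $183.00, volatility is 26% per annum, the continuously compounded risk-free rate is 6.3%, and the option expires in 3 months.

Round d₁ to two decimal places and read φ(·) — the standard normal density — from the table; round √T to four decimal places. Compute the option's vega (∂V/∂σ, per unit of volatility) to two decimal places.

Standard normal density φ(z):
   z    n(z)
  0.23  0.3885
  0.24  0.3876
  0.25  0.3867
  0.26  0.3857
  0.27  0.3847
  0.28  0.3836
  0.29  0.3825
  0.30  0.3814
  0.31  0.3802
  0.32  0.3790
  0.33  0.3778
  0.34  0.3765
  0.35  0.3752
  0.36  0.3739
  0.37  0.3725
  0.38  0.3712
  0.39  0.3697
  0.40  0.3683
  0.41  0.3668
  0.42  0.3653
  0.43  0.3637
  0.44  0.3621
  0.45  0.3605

T = 0.25;  σ√T = 0.1300
d₁ = [ln(187/183) + (0.063 + 0.26²/2)·0.25] / 0.1300 = [0.0216 + 0.0242] / 0.1300 = 0.3525 → 0.35
√T = √0.25 = 0.5000
φ(d₁) = φ(0.35) = 0.3752
vega = S·φ(d₁)·√T = 187·0.3752·0.5000 = 35.0812

35.08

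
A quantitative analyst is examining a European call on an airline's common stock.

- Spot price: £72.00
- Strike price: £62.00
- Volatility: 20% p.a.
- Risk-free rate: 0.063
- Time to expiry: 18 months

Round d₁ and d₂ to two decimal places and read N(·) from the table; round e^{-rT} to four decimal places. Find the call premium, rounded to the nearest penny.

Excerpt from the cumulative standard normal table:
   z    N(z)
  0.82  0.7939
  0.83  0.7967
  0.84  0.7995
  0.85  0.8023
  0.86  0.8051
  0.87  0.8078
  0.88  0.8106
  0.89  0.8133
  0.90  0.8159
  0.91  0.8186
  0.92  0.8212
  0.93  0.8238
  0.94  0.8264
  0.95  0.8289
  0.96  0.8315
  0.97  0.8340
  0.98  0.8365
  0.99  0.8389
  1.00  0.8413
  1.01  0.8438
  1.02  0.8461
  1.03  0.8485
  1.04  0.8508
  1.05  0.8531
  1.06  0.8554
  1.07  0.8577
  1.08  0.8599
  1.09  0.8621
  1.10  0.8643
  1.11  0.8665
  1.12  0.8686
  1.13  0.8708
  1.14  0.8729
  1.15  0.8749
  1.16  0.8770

σ√T = 0.2 × 1.2247 = 0.2449
d₁ = [ln(72/62) + (0.063 + ½·0.2²)·1.5] / (σ√T) = (0.1495 + 0.1245) / 0.2449 = 1.1187 → 1.12
d₂ = 1.1187 − 0.2449 = 0.8738 → 0.87
exp(−rT) = exp(−0.063·1.5) = 0.9098
N(d₁) = N(1.12) = 0.8686;  N(d₂) = N(0.87) = 0.8078
C = 72·0.8686 − 62·0.9098·0.8078 = 62.5392 − 45.5661 = 16.9731

£16.97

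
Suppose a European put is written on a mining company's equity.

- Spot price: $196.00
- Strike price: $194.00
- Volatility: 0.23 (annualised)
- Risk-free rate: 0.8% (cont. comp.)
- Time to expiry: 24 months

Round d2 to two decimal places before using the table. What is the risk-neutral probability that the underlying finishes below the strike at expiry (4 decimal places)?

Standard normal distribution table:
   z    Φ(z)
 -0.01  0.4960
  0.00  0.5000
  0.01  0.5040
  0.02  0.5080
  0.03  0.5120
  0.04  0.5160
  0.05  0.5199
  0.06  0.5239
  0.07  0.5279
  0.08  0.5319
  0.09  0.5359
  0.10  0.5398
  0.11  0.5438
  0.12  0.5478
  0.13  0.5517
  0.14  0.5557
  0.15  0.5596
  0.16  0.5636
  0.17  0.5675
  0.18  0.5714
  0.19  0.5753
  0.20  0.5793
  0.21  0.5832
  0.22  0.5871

σ√T = 0.23·√2 = 0.3253
d₁ = [ln(196/194) + (0.008 + 0.23²/2)·2] / 0.3253 = [0.0103 + 0.0689] / 0.3253 = 0.2434 ⇒ 0.24
d₂ = d₁ − σ√T = 0.2434 − 0.3253 = -0.0819 ⇒ -0.08
Pr(exercise) under Q = N(−d₂) = N(0.08) = 0.5319

0.5319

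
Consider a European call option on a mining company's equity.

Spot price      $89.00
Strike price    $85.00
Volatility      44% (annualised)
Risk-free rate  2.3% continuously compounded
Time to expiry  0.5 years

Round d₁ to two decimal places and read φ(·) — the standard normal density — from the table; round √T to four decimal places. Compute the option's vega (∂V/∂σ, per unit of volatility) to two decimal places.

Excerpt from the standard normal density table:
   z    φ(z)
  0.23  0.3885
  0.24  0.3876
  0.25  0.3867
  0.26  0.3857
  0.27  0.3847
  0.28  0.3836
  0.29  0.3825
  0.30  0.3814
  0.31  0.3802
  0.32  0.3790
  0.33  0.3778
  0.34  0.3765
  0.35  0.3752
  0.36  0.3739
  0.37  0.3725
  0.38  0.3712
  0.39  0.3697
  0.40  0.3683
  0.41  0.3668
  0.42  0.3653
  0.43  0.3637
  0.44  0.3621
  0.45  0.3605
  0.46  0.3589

σ√T = 0.44·√0.5 = 0.3111
d₁ = [ln(89/85) + (0.023 + ½·0.44²)·0.5] / (σ√T) = (0.0460 + 0.0599) / 0.3111 = 0.3403 ⇒ 0.34
√T = √0.5 = 0.7071
φ(d₁) = φ(0.34) = 0.3765
vega = S·φ(d₁)·√T = 89·0.3765·0.7071 = 23.6939

23.69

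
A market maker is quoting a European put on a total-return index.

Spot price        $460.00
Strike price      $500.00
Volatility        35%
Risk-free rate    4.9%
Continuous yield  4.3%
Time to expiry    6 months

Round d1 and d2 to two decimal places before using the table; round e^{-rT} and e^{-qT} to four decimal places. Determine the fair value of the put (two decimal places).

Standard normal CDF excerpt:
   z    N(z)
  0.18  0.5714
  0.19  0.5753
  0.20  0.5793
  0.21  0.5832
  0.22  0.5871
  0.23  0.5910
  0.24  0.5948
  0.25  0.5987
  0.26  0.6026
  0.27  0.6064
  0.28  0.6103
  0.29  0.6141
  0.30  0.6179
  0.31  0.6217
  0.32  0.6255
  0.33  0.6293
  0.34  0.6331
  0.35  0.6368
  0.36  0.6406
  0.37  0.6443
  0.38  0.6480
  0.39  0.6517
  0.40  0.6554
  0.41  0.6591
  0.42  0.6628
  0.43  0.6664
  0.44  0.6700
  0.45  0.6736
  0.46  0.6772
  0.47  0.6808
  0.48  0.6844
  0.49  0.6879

$67.85

T = 0.5;  σ√T = 0.2475
d₁ = [ln(460/500) + (0.049 − 0.043 + 0.35²/2)·0.5] / 0.2475 = [-0.0834 + 0.0336] / 0.2475 = -0.2010 → -0.20
d₂ = d₁ − σ√T = -0.2010 − 0.2475 = -0.4485 → -0.45
exp(−qT) = exp(−0.043·0.5) = 0.9787;  exp(−rT) = exp(−0.049·0.5) = 0.9758
N(−d₂) = N(0.45) = 0.6736;  N(−d₁) = N(0.20) = 0.5793
P = 500·0.9758·0.6736 − 460·0.9787·0.5793 = 328.6494 − 260.8020 = 67.8474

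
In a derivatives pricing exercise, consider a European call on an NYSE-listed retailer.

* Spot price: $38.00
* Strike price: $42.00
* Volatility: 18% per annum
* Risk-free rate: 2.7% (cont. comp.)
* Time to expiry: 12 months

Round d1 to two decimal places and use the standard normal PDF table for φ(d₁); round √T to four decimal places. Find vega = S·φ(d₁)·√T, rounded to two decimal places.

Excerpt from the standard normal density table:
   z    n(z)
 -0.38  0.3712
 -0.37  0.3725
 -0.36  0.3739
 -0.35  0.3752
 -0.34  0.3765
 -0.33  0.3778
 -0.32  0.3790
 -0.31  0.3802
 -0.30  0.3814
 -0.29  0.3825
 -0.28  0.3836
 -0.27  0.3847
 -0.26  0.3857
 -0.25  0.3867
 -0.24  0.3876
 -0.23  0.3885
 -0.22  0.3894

σ√T = 0.18 × 1.0000 = 0.1800
d₁ = [ln(38/42) + (0.027 + 0.18²/2)·1] / 0.1800 = [-0.1001 + 0.0432] / 0.1800 = -0.3160 which rounds to -0.32
√T = √1 = 1.0000
φ(d₁) = φ(-0.32) = 0.3790
vega = S·φ(d₁)·√T = 38·0.3790·1.0000 = 14.4020

14.40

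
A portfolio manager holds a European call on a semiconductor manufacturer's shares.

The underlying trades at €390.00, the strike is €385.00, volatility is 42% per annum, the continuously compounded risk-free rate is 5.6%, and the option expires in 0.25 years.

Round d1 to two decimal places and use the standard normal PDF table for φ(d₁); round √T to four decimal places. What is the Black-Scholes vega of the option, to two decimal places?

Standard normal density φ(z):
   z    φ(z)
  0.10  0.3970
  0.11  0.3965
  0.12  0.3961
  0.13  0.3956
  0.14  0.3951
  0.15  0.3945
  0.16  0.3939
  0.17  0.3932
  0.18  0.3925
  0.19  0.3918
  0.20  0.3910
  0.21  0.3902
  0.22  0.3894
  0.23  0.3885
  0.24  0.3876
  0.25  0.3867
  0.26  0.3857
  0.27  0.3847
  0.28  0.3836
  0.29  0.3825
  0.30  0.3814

σ√T = 0.42 × 0.5000 = 0.2100
d₁ = [ln(390/385) + (0.056 + ½·0.42²)·0.25] / (σ√T) = (0.0129 + 0.0360) / 0.2100 = 0.2331 ⇒ 0.23
√T = √0.25 = 0.5000
φ(d₁) = φ(0.23) = 0.3885
vega = S·φ(d₁)·√T = 390·0.3885·0.5000 = 75.7575

75.76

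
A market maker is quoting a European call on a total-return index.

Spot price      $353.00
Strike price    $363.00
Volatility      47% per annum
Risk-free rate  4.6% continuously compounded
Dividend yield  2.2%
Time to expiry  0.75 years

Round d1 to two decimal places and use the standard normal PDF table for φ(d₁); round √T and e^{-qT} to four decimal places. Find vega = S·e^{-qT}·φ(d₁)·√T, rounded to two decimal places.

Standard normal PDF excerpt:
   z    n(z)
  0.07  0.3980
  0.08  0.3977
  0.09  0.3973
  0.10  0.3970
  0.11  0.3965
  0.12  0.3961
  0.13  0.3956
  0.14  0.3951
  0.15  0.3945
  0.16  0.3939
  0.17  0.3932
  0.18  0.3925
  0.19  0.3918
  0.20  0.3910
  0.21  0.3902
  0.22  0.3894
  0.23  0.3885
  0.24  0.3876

σ√T = 0.47·√0.75 = 0.4070
ln(S/K) + (r − q + σ²/2)T = ln(353/363) + (0.046 − 0.022 + 0.47²/2)·0.75 = -0.0279 + 0.1008 = 0.0729
d₁ = 0.0729 / 0.4070 = 0.1791 ≈ 0.18
√T = √0.75 = 0.8660
φ(d₁) = φ(0.18) = 0.3925
e^(−qT) = e^(−0.022·0.75) = 0.9836
vega = S·e^(−qT)·φ(d₁)·√T = 353·0.9836·0.3925·0.8660 = 118.0187

118.02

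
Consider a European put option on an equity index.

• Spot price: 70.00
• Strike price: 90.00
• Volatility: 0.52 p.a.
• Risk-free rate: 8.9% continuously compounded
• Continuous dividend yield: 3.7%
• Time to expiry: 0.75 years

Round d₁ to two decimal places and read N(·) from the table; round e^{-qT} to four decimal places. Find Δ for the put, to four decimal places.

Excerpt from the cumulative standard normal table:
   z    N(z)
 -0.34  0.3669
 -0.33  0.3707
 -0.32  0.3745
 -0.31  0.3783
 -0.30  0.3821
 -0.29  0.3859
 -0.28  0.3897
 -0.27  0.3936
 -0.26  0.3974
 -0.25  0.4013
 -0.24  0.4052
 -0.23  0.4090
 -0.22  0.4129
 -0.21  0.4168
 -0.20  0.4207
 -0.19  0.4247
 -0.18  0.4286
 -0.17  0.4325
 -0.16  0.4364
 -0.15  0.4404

-0.5823

σ√T = 0.52 × 0.8660 = 0.4503
d₁ = [ln(70/90) + (0.089 − 0.037 + ½·0.52²)·0.75] / (σ√T) = (-0.2513 + 0.1404) / 0.4503 = -0.2463 ⇒ -0.25
N(d₁) = N(-0.25) = 0.4013
Δ_put = exp(−qT)·(N(d₁) − 1) = 0.9726·(0.4013 − 1) = -0.5823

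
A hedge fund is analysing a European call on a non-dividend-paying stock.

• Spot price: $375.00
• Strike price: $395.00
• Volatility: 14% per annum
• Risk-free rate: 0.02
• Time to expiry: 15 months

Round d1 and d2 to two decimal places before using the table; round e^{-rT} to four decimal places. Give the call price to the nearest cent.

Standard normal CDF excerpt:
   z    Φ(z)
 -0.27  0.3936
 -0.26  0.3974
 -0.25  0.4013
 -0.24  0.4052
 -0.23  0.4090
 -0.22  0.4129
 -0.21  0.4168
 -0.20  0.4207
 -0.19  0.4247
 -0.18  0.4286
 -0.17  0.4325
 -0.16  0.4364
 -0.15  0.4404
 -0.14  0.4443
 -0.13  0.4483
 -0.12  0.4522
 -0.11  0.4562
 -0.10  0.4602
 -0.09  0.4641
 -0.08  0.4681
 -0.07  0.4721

$19.44

T = 1.25;  σ√T = 0.1565
ln(S/K) + (r + σ²/2)T = ln(375/395) + (0.02 + 0.14²/2)·1.25 = -0.0520 + 0.0372 = -0.0147
d₁ = -0.0147 / 0.1565 = -0.0940 ⇒ -0.09
d₂ = d₁ − σ√T = -0.0940 − 0.1565 = -0.2505 ⇒ -0.25
e^(−rT) = e^(−0.02·1.25) = 0.9753
N(d₁) = N(-0.09) = 0.4641;  N(d₂) = N(-0.25) = 0.4013
C = 375·0.4641 − 395·0.9753·0.4013 = 174.0375 − 154.5982 = 19.4393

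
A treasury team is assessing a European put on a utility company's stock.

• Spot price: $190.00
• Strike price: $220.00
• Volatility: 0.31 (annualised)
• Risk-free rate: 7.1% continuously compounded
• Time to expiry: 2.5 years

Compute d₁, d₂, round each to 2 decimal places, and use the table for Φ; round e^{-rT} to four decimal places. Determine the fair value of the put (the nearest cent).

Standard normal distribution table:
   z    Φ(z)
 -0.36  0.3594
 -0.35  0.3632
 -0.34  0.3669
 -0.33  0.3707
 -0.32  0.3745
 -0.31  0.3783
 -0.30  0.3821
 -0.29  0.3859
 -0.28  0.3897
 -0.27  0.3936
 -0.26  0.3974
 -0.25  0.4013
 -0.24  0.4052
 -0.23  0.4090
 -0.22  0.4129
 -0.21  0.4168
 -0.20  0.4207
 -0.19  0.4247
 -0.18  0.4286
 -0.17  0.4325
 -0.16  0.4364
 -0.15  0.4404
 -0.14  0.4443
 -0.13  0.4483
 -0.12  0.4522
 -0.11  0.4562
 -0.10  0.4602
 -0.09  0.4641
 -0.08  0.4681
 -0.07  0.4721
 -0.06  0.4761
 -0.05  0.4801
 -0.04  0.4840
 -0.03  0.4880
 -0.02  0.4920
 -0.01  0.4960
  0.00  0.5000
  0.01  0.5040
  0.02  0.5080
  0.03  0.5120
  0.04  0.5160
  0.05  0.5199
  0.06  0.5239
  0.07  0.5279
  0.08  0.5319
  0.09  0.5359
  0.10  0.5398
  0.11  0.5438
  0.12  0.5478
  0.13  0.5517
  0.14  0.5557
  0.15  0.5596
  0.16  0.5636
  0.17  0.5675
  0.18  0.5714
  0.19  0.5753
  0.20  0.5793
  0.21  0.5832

$33.39

T = 2.5;  σ√T = 0.4902
d₁ = [ln(190/220) + (0.071 + 0.31²/2)·2.5] / 0.4902 = [-0.1466 + 0.2976] / 0.4902 = 0.3081 ≈ 0.31
d₂ = d₁ − σ√T = 0.3081 − 0.4902 = -0.1820 ≈ -0.18
exp(−rT) = exp(−0.071·2.5) = 0.8374
P = 220·0.8374·N(0.18) − 190·N(-0.31) = 220·0.8374·0.5714 − 190·0.3783 = 105.2679 − 71.8770 = 33.3909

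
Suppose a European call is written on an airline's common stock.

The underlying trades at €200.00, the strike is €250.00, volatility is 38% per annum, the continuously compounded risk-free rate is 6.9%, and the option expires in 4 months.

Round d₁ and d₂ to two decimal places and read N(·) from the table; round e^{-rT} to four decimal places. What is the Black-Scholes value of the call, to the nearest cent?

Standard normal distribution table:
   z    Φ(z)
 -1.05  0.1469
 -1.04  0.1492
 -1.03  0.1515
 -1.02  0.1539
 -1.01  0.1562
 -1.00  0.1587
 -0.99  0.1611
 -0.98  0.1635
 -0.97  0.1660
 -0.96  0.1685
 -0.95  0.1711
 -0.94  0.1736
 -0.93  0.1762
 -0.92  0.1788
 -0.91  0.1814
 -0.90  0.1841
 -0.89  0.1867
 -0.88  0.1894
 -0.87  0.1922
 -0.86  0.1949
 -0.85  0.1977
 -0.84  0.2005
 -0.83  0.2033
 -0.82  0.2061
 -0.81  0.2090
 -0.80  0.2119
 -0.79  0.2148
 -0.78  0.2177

€4.78

σ√T = 0.38 × 0.5774 = 0.2194
d₁ = [ln(200/250) + (0.069 + 0.38²/2)·0.3333] / 0.2194 = [-0.2231 + 0.0471] / 0.2194 = -0.8026 ⇒ -0.80
d₂ = d₁ − σ√T = -0.8026 − 0.2194 = -1.0220 ⇒ -1.02
exp(−rT) = exp(−0.069·0.3333) = 0.9773
C = 200·N(-0.80) − 250·0.9773·N(-1.02) = 200·0.2119 − 250·0.9773·0.1539 = 42.3800 − 37.6016 = 4.7784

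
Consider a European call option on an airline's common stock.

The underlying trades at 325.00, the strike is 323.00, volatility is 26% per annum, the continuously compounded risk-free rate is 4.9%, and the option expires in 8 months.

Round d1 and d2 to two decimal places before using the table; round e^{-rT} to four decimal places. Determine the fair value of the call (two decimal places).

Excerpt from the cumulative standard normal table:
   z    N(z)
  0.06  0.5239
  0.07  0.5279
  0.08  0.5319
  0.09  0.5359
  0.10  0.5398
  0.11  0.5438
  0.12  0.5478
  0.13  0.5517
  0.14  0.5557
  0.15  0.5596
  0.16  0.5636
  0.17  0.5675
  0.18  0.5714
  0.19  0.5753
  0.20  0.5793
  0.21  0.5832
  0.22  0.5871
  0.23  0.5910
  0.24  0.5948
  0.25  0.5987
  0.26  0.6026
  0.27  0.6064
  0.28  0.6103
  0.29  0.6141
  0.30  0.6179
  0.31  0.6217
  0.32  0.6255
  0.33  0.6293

σ√T = 0.26 × 0.8165 = 0.2123
d₁ = [ln(325/323) + (0.049 + ½·0.26²)·0.6667] / (σ√T) = (0.0062 + 0.0552) / 0.2123 = 0.2891 ⇒ 0.29
d₂ = 0.2891 − 0.2123 = 0.0768 ⇒ 0.08
exp(−rT) = exp(−0.049·0.6667) = 0.9679
C = 325·N(0.29) − 323·0.9679·N(0.08) = 325·0.6141 − 323·0.9679·0.5319 = 199.5825 − 166.2888 = 33.2937

33.29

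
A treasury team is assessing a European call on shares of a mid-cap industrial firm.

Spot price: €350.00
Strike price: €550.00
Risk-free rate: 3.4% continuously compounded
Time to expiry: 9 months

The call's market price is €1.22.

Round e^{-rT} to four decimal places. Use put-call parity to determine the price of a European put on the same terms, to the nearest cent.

e^(−rT) = e^(−0.034·0.75) = 0.9748
Put-call parity: C − P = S − K·e^(−rT) = 350 − 550·0.9748 = 350 − 536.1400 = -186.1400
P = C − (C − P) = 1.22 − (-186.1400) = 187.3600

€187.36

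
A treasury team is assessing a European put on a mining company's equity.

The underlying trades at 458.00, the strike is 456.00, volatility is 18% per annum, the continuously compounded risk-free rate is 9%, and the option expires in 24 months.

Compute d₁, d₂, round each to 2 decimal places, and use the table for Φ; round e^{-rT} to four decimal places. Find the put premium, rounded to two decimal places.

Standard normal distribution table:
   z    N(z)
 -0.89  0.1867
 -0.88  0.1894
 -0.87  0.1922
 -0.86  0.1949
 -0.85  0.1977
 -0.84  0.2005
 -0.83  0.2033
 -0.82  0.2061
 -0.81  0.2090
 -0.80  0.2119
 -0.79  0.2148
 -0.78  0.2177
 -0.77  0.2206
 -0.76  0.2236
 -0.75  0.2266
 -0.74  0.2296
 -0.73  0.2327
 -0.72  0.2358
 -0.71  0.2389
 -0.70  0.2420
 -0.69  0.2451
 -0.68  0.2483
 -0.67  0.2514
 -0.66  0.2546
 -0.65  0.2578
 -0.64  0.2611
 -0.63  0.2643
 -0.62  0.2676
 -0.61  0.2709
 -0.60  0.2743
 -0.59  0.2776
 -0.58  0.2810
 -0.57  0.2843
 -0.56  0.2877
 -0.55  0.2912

13.93

T = 2;  σ√T = 0.2546
ln(S/K) + (r + σ²/2)T = ln(458/456) + (0.09 + 0.18²/2)·2 = 0.0044 + 0.2124 = 0.2168
d₁ = 0.2168 / 0.2546 = 0.8516 which rounds to 0.85
d₂ = d₁ − σ√T = 0.8516 − 0.2546 = 0.5970 which rounds to 0.60
e^(−rT) = e^(−0.09·2) = 0.8353
N(−d₂) = N(-0.60) = 0.2743;  N(−d₁) = N(-0.85) = 0.1977
P = 456·0.8353·0.2743 − 458·0.1977 = 104.4800 − 90.5466 = 13.9334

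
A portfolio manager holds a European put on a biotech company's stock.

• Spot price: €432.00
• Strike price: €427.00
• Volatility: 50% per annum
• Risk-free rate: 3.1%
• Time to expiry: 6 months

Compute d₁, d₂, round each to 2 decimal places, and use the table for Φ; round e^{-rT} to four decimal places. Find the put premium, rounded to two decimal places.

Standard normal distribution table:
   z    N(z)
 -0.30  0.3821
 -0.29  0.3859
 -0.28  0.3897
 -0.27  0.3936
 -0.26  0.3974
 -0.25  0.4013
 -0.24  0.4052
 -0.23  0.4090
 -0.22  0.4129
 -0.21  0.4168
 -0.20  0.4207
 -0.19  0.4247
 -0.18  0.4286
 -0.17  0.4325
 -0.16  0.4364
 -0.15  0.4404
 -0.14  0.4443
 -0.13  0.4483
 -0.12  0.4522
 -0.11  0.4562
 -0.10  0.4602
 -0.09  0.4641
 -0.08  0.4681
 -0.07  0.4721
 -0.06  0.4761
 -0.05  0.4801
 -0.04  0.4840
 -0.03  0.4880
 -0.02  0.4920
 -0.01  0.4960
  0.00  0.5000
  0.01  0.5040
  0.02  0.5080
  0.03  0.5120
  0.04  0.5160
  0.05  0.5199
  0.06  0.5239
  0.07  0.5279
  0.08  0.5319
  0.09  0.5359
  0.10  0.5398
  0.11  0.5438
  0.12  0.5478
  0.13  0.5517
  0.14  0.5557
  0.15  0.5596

σ√T = 0.5·√0.5 = 0.3536
d₁ = [ln(432/427) + (0.031 + 0.5²/2)·0.5] / 0.3536 = [0.0116 + 0.0780] / 0.3536 = 0.2535 → 0.25
d₂ = d₁ − σ√T = 0.2535 − 0.3536 = -0.1000 → -0.10
exp(−rT) = exp(−0.031·0.5) = 0.9846
N(−d₂) = N(0.10) = 0.5398;  N(−d₁) = N(-0.25) = 0.4013
P = 427·0.9846·0.5398 − 432·0.4013 = 226.9450 − 173.3616 = 53.5834

€53.58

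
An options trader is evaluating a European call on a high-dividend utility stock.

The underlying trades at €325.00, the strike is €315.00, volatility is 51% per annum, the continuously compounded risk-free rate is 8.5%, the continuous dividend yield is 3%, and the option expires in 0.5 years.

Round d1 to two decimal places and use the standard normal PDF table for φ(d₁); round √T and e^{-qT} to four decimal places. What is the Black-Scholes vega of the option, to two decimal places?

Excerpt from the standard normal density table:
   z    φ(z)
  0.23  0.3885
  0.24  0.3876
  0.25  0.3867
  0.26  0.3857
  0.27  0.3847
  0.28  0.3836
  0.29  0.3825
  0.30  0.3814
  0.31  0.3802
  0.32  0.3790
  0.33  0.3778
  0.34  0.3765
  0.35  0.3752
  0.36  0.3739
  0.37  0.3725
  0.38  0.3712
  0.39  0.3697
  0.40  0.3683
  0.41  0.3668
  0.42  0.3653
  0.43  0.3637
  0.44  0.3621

σ√T = 0.51 × 0.7071 = 0.3606
d₁ = [ln(325/315) + (0.085 − 0.03 + ½·0.51²)·0.5] / (σ√T) = (0.0313 + 0.0925) / 0.3606 = 0.3432 → 0.34
√T = √0.5 = 0.7071
φ(d₁) = φ(0.34) = 0.3765
exp(−qT) = exp(−0.03·0.5) = 0.9851
vega = S·exp(−qT)·φ(d₁)·√T = 325·0.9851·0.3765·0.7071 = 85.2333

85.23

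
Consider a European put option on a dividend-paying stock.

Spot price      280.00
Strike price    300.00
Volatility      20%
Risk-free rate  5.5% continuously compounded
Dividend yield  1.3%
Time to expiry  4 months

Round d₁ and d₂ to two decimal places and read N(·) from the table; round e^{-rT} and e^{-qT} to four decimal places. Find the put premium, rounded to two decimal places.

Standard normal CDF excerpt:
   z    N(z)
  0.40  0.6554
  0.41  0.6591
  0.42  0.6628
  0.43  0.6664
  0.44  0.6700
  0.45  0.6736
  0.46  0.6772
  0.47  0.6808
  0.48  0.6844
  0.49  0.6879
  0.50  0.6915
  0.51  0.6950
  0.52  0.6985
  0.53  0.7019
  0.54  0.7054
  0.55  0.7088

21.95

T = 0.3333;  σ√T = 0.1155
d₁ = [ln(280/300) + (0.055 − 0.013 + 0.2²/2)·0.3333] / 0.1155 = [-0.0690 + 0.0207] / 0.1155 = -0.4185 ≈ -0.42
d₂ = d₁ − σ√T = -0.4185 − 0.1155 = -0.5340 ≈ -0.53
exp(−qT) = exp(−0.013·0.3333) = 0.9957;  exp(−rT) = exp(−0.055·0.3333) = 0.9818
N(−d₂) = N(0.53) = 0.7019;  N(−d₁) = N(0.42) = 0.6628
P = 300·0.9818·0.7019 − 280·0.9957·0.6628 = 206.7376 − 184.7860 = 21.9516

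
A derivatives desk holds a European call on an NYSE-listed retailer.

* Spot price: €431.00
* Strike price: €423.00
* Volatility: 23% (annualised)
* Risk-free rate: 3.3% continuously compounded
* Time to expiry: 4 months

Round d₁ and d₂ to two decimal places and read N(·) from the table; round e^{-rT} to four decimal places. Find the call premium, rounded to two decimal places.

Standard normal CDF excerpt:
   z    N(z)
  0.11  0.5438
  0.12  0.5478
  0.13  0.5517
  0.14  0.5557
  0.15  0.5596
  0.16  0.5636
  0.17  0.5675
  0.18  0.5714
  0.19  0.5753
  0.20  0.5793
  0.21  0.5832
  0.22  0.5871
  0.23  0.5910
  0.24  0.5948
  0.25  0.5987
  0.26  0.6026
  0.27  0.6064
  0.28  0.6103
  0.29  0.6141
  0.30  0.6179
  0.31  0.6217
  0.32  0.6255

σ√T = 0.23·√0.3333 = 0.1328
d₁ = [ln(431/423) + (0.033 + ½·0.23²)·0.3333] / (σ√T) = (0.0187 + 0.0198) / 0.1328 = 0.2903 which rounds to 0.29
d₂ = 0.2903 − 0.1328 = 0.1575 which rounds to 0.16
exp(−rT) = exp(−0.033·0.3333) = 0.9891
N(d₁) = N(0.29) = 0.6141;  N(d₂) = N(0.16) = 0.5636
C = 431·0.6141 − 423·0.9891·0.5636 = 264.6771 − 235.8042 = 28.8729

€28.87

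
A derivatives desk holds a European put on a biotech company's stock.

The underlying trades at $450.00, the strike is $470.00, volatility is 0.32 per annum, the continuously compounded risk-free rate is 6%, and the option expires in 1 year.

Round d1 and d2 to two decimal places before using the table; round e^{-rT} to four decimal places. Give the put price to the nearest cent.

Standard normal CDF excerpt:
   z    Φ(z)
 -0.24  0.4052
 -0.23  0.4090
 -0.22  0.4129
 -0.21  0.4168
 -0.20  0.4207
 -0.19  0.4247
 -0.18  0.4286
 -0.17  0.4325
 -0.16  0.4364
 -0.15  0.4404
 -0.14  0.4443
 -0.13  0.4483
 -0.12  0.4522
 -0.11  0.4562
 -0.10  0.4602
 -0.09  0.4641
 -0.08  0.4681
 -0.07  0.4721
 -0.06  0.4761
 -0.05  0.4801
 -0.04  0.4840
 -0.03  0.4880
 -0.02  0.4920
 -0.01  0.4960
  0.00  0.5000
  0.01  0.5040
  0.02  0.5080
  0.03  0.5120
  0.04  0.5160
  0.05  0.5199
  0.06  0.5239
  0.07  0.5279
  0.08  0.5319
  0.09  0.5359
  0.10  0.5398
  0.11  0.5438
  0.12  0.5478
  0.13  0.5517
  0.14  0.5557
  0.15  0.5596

$53.15

T = 1;  σ√T = 0.3200
d₁ = [ln(450/470) + (0.06 + 0.32²/2)·1] / 0.3200 = [-0.0435 + 0.1112] / 0.3200 = 0.2116 ⇒ 0.21
d₂ = d₁ − σ√T = 0.2116 − 0.3200 = -0.1084 ⇒ -0.11
e^(−rT) = e^(−0.06·1) = 0.9418
P = 470·0.9418·N(0.11) − 450·N(-0.21) = 470·0.9418·0.5438 − 450·0.4168 = 240.7109 − 187.5600 = 53.1509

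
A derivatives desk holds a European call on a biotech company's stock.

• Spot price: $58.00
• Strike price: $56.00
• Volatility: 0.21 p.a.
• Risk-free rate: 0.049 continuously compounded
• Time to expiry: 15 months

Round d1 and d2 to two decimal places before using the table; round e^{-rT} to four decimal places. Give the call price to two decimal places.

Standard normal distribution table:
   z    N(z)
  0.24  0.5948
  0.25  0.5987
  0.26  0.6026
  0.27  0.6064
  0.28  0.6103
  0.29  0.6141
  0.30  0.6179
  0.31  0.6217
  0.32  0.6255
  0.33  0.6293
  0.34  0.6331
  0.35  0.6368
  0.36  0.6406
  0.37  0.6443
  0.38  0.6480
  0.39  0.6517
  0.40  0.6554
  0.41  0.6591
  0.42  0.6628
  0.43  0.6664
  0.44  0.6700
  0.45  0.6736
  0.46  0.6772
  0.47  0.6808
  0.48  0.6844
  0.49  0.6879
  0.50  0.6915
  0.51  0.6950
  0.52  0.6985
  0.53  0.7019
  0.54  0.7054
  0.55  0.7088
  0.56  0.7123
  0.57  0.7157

$8.36

σ√T = 0.21·√1.25 = 0.2348
d₁ = [ln(58/56) + (0.049 + ½·0.21²)·1.25] / (σ√T) = (0.0351 + 0.0888) / 0.2348 = 0.5277 ≈ 0.53
d₂ = 0.5277 − 0.2348 = 0.2929 ≈ 0.29
e^(−rT) = e^(−0.049·1.25) = 0.9406
C = 58·N(0.53) − 56·0.9406·N(0.29) = 58·0.7019 − 56·0.9406·0.6141 = 40.7102 − 32.3469 = 8.3633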